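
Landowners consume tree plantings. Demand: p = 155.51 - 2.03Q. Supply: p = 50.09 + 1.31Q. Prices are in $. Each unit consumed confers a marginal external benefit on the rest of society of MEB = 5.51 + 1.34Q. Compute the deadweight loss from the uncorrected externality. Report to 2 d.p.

Market equilibrium (private): 50.09 + 1.31Q = 155.51 - 2.03Q → Q_m = 31.5629.
Social marginal benefit = demand + MEB = 161.02 - 0.69Q.
Set SMB = MC: 161.02 - 0.69Q = 50.09 + 1.31Q → Q* = 55.4650.
The welfare-loss triangle has base |Q_m − Q*| and height MEB(Q_m) (the vertical gap between SMB and MC is zero at Q* and MEB at Q_m).
DWL = ½ × 23.9021 × 47.8043 = 571.3116.

DWL = $571.31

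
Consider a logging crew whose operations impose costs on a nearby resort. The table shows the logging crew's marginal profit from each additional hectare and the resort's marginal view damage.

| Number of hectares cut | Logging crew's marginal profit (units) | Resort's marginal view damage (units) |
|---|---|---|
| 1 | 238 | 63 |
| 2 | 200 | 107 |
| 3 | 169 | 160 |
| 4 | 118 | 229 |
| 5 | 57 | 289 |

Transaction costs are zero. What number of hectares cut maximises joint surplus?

3

Bargaining reaches the level where marginal profit last exceeds marginal view damage.
That holds through level 3 (169 ≥ 160) but not at 4 (118 < 229).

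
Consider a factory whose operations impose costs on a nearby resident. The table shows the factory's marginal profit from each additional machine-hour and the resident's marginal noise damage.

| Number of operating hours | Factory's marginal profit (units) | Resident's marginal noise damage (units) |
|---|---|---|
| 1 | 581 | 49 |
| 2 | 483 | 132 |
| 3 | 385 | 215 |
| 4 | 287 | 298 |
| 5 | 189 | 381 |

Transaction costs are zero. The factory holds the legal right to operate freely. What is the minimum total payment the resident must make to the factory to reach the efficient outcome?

476

Left alone the factory would choose level 5 (marginal profit stays positive).
Efficient level: k* = 3 (marginal profit ≥ marginal noise damage through 3).
The resident must at least cover the factory's forgone profit from cutting 5→3: 287 + 189 = 476.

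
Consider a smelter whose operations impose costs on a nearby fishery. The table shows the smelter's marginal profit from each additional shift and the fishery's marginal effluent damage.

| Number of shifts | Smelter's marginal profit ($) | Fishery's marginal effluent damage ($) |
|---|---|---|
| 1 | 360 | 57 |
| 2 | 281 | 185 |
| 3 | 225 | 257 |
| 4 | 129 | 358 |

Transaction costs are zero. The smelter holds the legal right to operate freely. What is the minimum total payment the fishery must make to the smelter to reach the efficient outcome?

$354

Left alone the smelter would choose level 4 (marginal profit stays positive).
Efficient level: k* = 2 (marginal profit ≥ marginal effluent damage through 2).
The fishery must at least cover the smelter's forgone profit from cutting 4→2: 225 + 129 = 354.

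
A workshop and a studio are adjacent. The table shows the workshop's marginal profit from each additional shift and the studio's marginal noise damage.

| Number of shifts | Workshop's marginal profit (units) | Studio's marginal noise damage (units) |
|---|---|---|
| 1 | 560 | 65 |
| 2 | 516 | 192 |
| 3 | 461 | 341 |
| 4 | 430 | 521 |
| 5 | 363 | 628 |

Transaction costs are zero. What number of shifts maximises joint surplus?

Bargaining reaches the level where marginal profit last exceeds marginal noise damage.
That holds through level 3 (461 ≥ 341) but not at 4 (430 < 521).

3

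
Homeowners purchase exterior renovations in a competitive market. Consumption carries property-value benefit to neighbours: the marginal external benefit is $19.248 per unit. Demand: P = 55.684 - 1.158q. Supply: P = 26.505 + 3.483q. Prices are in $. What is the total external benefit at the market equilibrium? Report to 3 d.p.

Market equilibrium (private): 26.505 + 3.483q = 55.684 - 1.158q → q_m = 6.2872.
Total external benefit = MEB × q_m = 19.248 × 6.2872 = 121.0160.

$121.016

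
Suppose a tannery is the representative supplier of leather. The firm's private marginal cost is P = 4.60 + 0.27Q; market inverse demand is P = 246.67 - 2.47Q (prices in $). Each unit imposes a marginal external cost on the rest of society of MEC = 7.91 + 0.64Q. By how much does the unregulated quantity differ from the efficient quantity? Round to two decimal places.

Market equilibrium (private): 4.60 + 0.27Q = 246.67 - 2.47Q → Q_m = 88.3467.
Social marginal cost = private MC + MEC = 12.51 + 0.91Q.
Set SMC = demand: 12.51 + 0.91Q = 246.67 - 2.47Q → Q* = 69.2781.
Gap = |88.3467 − 69.2781| = 19.0686.

19.07 units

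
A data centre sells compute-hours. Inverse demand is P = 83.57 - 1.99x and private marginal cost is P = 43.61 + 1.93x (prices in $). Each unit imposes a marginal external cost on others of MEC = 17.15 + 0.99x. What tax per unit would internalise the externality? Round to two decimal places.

Social marginal cost = private MC + MEC = 60.76 + 2.92x.
Set SMC = demand: 60.76 + 2.92x = 83.57 - 1.99x → x* = 4.6456.
The Pigouvian tax equals MEC at x*: 17.15 + 0.99×4.6456 = 21.7491.

tax = $21.75 per unit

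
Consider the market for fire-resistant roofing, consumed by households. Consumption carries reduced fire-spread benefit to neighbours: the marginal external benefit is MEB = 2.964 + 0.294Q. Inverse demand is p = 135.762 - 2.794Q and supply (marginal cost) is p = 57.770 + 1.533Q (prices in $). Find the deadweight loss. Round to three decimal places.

DWL = $8.465

Market equilibrium (private): 57.770 + 1.533Q = 135.762 - 2.794Q → Q_m = 18.0245.
Social marginal benefit = demand + MEB = 138.726 - 2.500Q.
Set SMB = MC: 138.726 - 2.500Q = 57.770 + 1.533Q → Q* = 20.0734.
Height of the DWL triangle at Q_m is SMB(Q_m) − MC(Q_m) = MEB(Q_m) = 8.2632.
DWL = ½ × 2.0489 × 8.2632 = 8.4652.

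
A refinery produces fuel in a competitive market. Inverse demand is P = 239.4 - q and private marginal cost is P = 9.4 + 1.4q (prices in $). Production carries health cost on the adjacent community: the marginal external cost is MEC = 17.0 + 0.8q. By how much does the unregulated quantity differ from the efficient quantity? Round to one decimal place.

29.3 units

Market equilibrium (private): 9.4 + 1.4q = 239.4 - q → q_m = 95.8333.
Social marginal cost = private MC + MEC = 26.4 + 2.2q.
Set SMC = demand: 26.4 + 2.2q = 239.4 - q → q* = 66.5625.
Gap = |95.8333 − 66.5625| = 29.2708.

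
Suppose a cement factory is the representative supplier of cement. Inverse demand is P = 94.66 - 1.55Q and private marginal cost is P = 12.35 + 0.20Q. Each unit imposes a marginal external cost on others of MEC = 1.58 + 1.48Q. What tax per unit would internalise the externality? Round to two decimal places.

Social marginal cost = private MC + MEC = 13.93 + 1.68Q.
Set SMC = demand: 13.93 + 1.68Q = 94.66 - 1.55Q → Q* = 24.9938.
The Pigouvian tax equals MEC at Q*: 1.58 + 1.48×24.9938 = 38.5708.

tax = 38.57 per unit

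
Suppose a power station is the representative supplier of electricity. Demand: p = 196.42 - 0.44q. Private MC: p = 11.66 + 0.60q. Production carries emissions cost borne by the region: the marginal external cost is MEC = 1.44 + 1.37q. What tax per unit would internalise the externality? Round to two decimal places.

Social marginal cost = private MC + MEC = 13.10 + 1.97q.
Set SMC = demand: 13.10 + 1.97q = 196.42 - 0.44q → q* = 76.0664.
The Pigouvian tax equals MEC at q*: 1.44 + 1.37×76.0664 = 105.6510.

tax = 105.65 per unit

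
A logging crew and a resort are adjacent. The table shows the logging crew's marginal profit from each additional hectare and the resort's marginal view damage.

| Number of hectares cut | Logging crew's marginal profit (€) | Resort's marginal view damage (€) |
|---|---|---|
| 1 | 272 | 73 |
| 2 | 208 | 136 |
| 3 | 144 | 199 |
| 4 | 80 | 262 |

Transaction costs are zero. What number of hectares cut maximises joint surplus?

2

Bargaining reaches the level where marginal profit last exceeds marginal view damage.
That holds through level 2 (208 ≥ 136) but not at 3 (144 < 199).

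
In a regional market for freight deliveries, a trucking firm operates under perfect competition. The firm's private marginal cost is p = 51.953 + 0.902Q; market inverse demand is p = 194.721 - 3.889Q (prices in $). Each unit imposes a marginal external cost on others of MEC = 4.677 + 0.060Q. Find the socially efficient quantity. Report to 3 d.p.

Q* = 28.467

Social marginal cost = private MC + MEC = 56.630 + 0.962Q.
Set SMC = demand: 56.630 + 0.962Q = 194.721 - 3.889Q → Q* = 28.4665.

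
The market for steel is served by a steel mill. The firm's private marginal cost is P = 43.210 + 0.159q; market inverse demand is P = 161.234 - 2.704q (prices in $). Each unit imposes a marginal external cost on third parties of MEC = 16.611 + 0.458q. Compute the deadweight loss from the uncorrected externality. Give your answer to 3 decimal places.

DWL = $189.649

Market equilibrium (private): 43.210 + 0.159q = 161.234 - 2.704q → q_m = 41.2239.
Social marginal cost = private MC + MEC = 59.821 + 0.617q.
Set SMC = demand: 59.821 + 0.617q = 161.234 - 2.704q → q* = 30.5369.
Between q* and q_m the wedge SMC − demand runs linearly from 0 to MEC(q_m), so the loss is a triangle.
DWL = ½ × 10.6870 × 35.4915 = 189.6488.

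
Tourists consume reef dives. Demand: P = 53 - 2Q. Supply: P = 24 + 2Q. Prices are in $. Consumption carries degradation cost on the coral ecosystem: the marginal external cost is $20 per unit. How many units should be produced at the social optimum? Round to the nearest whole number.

Q* = 2

Social marginal benefit = demand − MEC = 33 - 2Q.
Set SMB = MC: 33 - 2Q = 24 + 2Q → Q* = 2.2500.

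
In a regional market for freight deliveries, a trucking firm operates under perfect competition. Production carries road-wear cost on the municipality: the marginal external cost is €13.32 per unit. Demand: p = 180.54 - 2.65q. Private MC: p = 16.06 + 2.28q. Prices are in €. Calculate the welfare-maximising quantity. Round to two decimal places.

Social marginal cost = private MC + MEC = 29.38 + 2.28q.
Set SMC = demand: 29.38 + 2.28q = 180.54 - 2.65q → q* = 30.6613.

q* = 30.66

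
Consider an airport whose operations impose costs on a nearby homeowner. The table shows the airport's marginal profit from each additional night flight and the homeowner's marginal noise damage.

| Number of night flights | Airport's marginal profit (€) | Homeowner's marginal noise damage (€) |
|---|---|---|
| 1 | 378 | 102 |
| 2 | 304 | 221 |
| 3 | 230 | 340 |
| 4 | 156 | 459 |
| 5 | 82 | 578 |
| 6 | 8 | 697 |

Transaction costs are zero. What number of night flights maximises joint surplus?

Bargaining reaches the level where marginal profit last exceeds marginal noise damage.
That holds through level 2 (304 ≥ 221) but not at 3 (230 < 340).

2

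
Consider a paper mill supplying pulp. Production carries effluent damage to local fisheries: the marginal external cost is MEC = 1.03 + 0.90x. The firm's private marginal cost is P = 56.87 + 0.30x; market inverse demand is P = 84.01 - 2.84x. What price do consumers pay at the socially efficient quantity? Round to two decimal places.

Social marginal cost = private MC + MEC = 57.90 + 1.20x.
Set SMC = demand: 57.90 + 1.20x = 84.01 - 2.84x → x* = 6.4629.
Consumer price on the demand curve at x*: 84.01 − 2.84×6.4629 = 65.6554.

P = 65.66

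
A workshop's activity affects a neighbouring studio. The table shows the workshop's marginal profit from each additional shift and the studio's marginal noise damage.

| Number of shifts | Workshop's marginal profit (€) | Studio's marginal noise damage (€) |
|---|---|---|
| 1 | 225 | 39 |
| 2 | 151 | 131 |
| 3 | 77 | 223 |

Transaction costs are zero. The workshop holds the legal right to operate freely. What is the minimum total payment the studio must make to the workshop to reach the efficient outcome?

Left alone the workshop would choose level 3 (marginal profit stays positive).
Efficient level: k* = 2 (marginal profit ≥ marginal noise damage through 2).
The studio must at least cover the workshop's forgone profit from cutting 3→2: 77 = 77.

€77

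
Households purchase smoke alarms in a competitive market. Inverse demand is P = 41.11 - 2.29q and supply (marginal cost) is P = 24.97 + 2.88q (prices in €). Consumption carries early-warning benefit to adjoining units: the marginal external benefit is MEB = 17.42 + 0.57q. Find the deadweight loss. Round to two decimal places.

Market equilibrium (private): 24.97 + 2.88q = 41.11 - 2.29q → q_m = 3.1219.
Social marginal benefit = demand + MEB = 58.53 - 1.72q.
Set SMB = MC: 58.53 - 1.72q = 24.97 + 2.88q → q* = 7.2957.
Between q* and q_m the wedge SMB − MC runs linearly from 0 to MEB(q_m), so the loss is a triangle.
DWL = ½ × 4.1738 × 19.1995 = 40.0674.

DWL = €40.07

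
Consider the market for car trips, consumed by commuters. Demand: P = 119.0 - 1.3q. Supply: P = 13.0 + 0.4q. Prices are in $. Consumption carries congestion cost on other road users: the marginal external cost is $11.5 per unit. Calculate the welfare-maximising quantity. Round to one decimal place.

Social marginal benefit = demand − MEC = 107.5 - 1.3q.
Set SMB = MC: 107.5 - 1.3q = 13.0 + 0.4q → q* = 55.5882.

q* = 55.6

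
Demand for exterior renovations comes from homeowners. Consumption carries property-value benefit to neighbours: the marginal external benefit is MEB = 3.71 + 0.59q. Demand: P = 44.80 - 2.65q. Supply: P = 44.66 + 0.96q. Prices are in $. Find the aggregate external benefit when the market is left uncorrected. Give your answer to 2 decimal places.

$0.14

Market equilibrium (private): 44.66 + 0.96q = 44.80 - 2.65q → q_m = 0.0388.
Total external benefit = ∫₀^{q_m} (3.71 + 0.59q) dq = 3.71×0.0388 + ½×0.59×0.0388² = 0.1444.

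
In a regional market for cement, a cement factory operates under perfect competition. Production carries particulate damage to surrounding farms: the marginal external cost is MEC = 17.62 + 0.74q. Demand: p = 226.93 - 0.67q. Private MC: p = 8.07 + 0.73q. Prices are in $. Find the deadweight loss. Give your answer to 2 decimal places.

Market equilibrium (private): 8.07 + 0.73q = 226.93 - 0.67q → q_m = 156.3286.
Social marginal cost = private MC + MEC = 25.69 + 1.47q.
Set SMC = demand: 25.69 + 1.47q = 226.93 - 0.67q → q* = 94.0374.
The welfare-loss triangle has base |q_m − q*| and height MEC(q_m) (the vertical gap between SMC and demand is zero at q* and MEC at q_m).
DWL = ½ × 62.2912 × 133.3031 = 4151.8050.

DWL = $4151.81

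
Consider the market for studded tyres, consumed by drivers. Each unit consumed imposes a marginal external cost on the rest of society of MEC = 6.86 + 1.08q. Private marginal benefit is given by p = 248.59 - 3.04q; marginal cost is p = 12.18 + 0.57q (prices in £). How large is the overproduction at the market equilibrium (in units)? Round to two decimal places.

16.54 units

Market equilibrium (private): 12.18 + 0.57q = 248.59 - 3.04q → q_m = 65.4875.
Social marginal benefit = demand − MEC = 241.73 - 4.12q.
Set SMB = MC: 241.73 - 4.12q = 12.18 + 0.57q → q* = 48.9446.
Gap = |65.4875 − 48.9446| = 16.5429.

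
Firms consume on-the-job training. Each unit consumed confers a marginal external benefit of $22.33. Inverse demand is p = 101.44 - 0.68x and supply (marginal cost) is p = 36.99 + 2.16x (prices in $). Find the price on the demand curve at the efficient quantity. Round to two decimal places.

P = $80.66

Social marginal benefit = demand + MEB = 123.77 - 0.68x.
Set SMB = MC: 123.77 - 0.68x = 36.99 + 2.16x → x* = 30.5563.
Consumer price on the demand curve at x*: 101.44 − 0.68×30.5563 = 80.6617.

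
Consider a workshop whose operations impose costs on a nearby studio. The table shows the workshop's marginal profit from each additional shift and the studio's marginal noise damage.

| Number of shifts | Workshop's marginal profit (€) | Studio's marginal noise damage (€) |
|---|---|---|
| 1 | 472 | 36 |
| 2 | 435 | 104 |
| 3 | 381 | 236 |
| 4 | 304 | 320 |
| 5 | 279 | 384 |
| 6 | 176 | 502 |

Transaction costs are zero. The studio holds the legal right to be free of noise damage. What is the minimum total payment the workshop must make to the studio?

€376

Efficient level: marginal profit ≥ marginal noise damage through level 3, so k* = 3.
With the studio holding the right, the workshop must at least compensate total damage at k*: 36 + 104 + 236 = 376.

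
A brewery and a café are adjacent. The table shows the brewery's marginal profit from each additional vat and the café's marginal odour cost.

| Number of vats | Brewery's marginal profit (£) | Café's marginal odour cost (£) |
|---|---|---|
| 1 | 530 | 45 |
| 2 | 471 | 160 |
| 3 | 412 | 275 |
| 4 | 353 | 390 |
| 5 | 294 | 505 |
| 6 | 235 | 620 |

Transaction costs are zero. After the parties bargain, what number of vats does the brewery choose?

3

Bargaining reaches the level where marginal profit last exceeds marginal odour cost.
That holds through level 3 (412 ≥ 275) but not at 4 (353 < 390).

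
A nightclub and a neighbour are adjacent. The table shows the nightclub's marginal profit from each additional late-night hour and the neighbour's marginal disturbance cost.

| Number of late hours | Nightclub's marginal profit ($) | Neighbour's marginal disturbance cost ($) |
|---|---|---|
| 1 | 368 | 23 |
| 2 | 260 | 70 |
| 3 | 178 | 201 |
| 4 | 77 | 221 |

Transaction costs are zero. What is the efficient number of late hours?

Bargaining reaches the level where marginal profit last exceeds marginal disturbance cost.
That holds through level 2 (260 ≥ 70) but not at 3 (178 < 201).

2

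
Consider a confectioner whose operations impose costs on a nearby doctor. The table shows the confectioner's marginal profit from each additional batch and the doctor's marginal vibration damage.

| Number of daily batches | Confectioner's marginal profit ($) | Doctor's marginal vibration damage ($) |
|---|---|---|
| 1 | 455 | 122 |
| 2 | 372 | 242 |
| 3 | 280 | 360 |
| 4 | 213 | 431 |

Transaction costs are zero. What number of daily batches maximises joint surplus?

Bargaining reaches the level where marginal profit last exceeds marginal vibration damage.
That holds through level 2 (372 ≥ 242) but not at 3 (280 < 360).

2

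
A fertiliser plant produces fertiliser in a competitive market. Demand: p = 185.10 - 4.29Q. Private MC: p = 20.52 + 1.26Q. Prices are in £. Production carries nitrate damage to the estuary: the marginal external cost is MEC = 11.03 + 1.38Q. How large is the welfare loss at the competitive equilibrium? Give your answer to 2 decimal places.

Market equilibrium (private): 20.52 + 1.26Q = 185.10 - 4.29Q → Q_m = 29.6541.
Social marginal cost = private MC + MEC = 31.55 + 2.64Q.
Set SMC = demand: 31.55 + 2.64Q = 185.10 - 4.29Q → Q* = 22.1573.
Between Q* and Q_m the wedge SMC − demand runs linearly from 0 to MEC(Q_m), so the loss is a triangle.
DWL = ½ × 7.4968 × 51.9526 = 194.7391.

DWL = £194.74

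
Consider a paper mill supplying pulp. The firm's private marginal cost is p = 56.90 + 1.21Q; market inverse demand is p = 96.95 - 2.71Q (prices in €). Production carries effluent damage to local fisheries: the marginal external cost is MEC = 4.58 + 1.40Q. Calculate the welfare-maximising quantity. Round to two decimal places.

Social marginal cost = private MC + MEC = 61.48 + 2.61Q.
Set SMC = demand: 61.48 + 2.61Q = 96.95 - 2.71Q → Q* = 6.6673.

Q* = 6.67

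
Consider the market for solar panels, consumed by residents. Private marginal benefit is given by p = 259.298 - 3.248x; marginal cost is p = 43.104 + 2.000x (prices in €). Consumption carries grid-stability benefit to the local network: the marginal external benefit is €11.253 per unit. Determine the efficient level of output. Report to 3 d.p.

Social marginal benefit = demand + MEB = 270.551 - 3.248x.
Set SMB = MC: 270.551 - 3.248x = 43.104 + 2.000x → x* = 43.3397.

x* = 43.340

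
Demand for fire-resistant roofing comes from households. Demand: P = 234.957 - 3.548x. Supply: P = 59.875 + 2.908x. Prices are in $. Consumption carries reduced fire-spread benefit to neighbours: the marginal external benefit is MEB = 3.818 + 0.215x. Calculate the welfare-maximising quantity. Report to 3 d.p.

Social marginal benefit = demand + MEB = 238.775 - 3.333x.
Set SMB = MC: 238.775 - 3.333x = 59.875 + 2.908x → x* = 28.6653.

x* = 28.665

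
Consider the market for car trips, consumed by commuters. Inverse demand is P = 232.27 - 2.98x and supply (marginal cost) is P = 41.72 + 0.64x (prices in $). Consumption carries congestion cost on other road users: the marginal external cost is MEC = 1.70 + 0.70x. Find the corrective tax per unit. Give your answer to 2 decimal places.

Social marginal benefit = demand − MEC = 230.57 - 3.68x.
Set SMB = MC: 230.57 - 3.68x = 41.72 + 0.64x → x* = 43.7153.
The Pigouvian tax equals MEC at x*: 1.70 + 0.70×43.7153 = 32.3007.

tax = $32.30 per unit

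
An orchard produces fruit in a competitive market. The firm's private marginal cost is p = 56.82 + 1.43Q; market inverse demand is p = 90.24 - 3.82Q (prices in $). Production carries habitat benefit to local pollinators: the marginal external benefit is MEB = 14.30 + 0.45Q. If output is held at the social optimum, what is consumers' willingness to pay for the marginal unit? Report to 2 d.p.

P = $52.26

Social marginal cost = private MC − MEB = 42.52 + 0.98Q.
Set SMC = demand: 42.52 + 0.98Q = 90.24 - 3.82Q → Q* = 9.9417.
Consumer price on the demand curve at Q*: 90.24 − 3.82×9.9417 = 52.2627.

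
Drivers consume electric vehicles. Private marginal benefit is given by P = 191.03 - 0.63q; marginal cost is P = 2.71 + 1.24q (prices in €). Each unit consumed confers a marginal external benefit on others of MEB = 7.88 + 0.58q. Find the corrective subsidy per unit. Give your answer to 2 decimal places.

subsidy = €96.09 per unit

Social marginal benefit = demand + MEB = 198.91 - 0.05q.
Set SMB = MC: 198.91 - 0.05q = 2.71 + 1.24q → q* = 152.0930.
The Pigouvian subsidy equals MEB at q*: 7.88 + 0.58×152.0930 = 96.0939.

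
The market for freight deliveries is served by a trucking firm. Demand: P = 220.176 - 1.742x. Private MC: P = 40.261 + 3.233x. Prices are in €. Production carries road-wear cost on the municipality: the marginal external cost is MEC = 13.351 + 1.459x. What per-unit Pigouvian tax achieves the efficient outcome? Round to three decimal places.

tax = €51.122 per unit

Social marginal cost = private MC + MEC = 53.612 + 4.692x.
Set SMC = demand: 53.612 + 4.692x = 220.176 - 1.742x → x* = 25.8881.
The Pigouvian tax equals MEC at x*: 13.351 + 1.459×25.8881 = 51.1217.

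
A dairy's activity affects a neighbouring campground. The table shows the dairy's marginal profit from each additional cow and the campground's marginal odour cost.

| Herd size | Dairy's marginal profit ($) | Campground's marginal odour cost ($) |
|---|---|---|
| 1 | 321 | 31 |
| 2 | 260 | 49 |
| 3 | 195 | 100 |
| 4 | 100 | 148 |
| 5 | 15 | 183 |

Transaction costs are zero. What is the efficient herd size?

Bargaining reaches the level where marginal profit last exceeds marginal odour cost.
That holds through level 3 (195 ≥ 100) but not at 4 (100 < 148).

3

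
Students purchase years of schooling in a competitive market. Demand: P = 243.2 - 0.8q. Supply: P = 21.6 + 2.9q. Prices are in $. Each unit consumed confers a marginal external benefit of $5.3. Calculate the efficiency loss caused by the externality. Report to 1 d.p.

DWL = $3.8

Market equilibrium (private): 21.6 + 2.9q = 243.2 - 0.8q → q_m = 59.8919.
Social marginal benefit = demand + MEB = 248.5 - 0.8q.
Set SMB = MC: 248.5 - 0.8q = 21.6 + 2.9q → q* = 61.3243.
Height of the DWL triangle at q_m is SMB(q_m) − MC(q_m) = MEB(q_m) = 5.3000.
DWL = ½ × 1.4324 × 5.3000 = 3.7959.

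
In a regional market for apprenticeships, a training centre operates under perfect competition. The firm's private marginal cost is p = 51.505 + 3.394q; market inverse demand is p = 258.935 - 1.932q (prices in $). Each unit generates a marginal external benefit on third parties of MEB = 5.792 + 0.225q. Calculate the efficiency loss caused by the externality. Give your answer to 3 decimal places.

Market equilibrium (private): 51.505 + 3.394q = 258.935 - 1.932q → q_m = 38.9467.
Social marginal cost = private MC − MEB = 45.713 + 3.169q.
Set SMC = demand: 45.713 + 3.169q = 258.935 - 1.932q → q* = 41.8000.
The loss is the area between SMC and demand from q* to q_m; with linear curves that's a triangle of height MEB(q_m).
DWL = ½ × 2.8533 × 14.5550 = 20.7649.

DWL = $20.765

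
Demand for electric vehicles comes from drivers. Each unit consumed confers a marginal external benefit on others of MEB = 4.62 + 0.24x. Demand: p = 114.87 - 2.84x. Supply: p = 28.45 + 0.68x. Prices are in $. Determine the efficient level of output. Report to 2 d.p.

Social marginal benefit = demand + MEB = 119.49 - 2.60x.
Set SMB = MC: 119.49 - 2.60x = 28.45 + 0.68x → x* = 27.7561.

x* = 27.76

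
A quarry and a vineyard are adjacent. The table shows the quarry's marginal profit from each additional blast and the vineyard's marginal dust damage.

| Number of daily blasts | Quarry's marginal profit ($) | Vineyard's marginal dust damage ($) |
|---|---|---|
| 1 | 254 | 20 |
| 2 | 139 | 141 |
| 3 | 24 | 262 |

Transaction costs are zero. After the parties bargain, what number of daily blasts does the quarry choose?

1

Bargaining reaches the level where marginal profit last exceeds marginal dust damage.
That holds through level 1 (254 ≥ 20) but not at 2 (139 < 141).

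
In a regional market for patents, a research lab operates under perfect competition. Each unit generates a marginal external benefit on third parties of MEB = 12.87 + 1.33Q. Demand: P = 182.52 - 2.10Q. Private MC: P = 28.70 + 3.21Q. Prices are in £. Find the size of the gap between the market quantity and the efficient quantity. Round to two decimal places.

12.91 units

Market equilibrium (private): 28.70 + 3.21Q = 182.52 - 2.10Q → Q_m = 28.9680.
Social marginal cost = private MC − MEB = 15.83 + 1.88Q.
Set SMC = demand: 15.83 + 1.88Q = 182.52 - 2.10Q → Q* = 41.8819.
Gap = |28.9680 − 41.8819| = 12.9139.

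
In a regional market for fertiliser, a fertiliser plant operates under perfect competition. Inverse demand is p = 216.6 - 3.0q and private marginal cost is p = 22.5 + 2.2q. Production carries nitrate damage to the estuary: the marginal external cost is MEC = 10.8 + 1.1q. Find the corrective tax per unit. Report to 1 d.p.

Social marginal cost = private MC + MEC = 33.3 + 3.3q.
Set SMC = demand: 33.3 + 3.3q = 216.6 - 3.0q → q* = 29.0952.
The Pigouvian tax equals MEC at q*: 10.8 + 1.1×29.0952 = 42.8047.

tax = 42.8 per unit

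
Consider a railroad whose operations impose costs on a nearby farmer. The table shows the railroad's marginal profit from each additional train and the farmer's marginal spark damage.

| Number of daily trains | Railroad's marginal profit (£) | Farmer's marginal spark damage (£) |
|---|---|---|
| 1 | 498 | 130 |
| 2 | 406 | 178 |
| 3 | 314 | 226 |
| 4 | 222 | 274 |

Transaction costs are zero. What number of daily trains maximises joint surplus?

Bargaining reaches the level where marginal profit last exceeds marginal spark damage.
That holds through level 3 (314 ≥ 226) but not at 4 (222 < 274).

3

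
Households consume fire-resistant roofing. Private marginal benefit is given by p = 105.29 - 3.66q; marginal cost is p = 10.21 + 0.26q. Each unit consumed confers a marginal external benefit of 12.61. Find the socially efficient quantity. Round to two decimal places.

q* = 27.47

Social marginal benefit = demand + MEB = 117.90 - 3.66q.
Set SMB = MC: 117.90 - 3.66q = 10.21 + 0.26q → q* = 27.4719.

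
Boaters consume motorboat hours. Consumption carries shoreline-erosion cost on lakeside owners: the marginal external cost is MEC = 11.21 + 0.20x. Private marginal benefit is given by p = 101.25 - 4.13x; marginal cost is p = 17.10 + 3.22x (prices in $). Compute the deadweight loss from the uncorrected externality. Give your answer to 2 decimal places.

DWL = $12.07

Market equilibrium (private): 17.10 + 3.22x = 101.25 - 4.13x → x_m = 11.4490.
Social marginal benefit = demand − MEC = 90.04 - 4.33x.
Set SMB = MC: 90.04 - 4.33x = 17.10 + 3.22x → x* = 9.6609.
The loss is the area between SMB and MC from x* to x_m; with linear curves that's a triangle of height MEC(x_m).
DWL = ½ × 1.7881 × 13.4998 = 12.0695.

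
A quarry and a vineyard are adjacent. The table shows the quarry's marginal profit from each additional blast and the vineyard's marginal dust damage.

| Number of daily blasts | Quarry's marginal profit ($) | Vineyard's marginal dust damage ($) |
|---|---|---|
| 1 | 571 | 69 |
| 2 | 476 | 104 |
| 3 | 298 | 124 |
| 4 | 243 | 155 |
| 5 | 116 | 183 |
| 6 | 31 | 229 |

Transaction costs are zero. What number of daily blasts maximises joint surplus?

4

Bargaining reaches the level where marginal profit last exceeds marginal dust damage.
That holds through level 4 (243 ≥ 155) but not at 5 (116 < 183).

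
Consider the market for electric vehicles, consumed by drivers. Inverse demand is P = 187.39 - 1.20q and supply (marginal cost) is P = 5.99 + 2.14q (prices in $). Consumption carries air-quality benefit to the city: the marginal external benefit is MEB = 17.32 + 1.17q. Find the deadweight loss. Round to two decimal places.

DWL = $1506.69

Market equilibrium (private): 5.99 + 2.14q = 187.39 - 1.20q → q_m = 54.3114.
Social marginal benefit = demand + MEB = 204.71 - 0.03q.
Set SMB = MC: 204.71 - 0.03q = 5.99 + 2.14q → q* = 91.5760.
The welfare-loss triangle has base |q_m − q*| and height MEB(q_m) (the vertical gap between SMB and MC is zero at q* and MEB at q_m).
DWL = ½ × 37.2646 × 80.8643 = 1506.6879.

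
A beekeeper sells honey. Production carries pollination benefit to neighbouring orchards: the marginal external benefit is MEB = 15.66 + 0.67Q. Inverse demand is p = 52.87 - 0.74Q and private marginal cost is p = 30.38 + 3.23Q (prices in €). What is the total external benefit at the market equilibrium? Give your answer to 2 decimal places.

Market equilibrium (private): 30.38 + 3.23Q = 52.87 - 0.74Q → Q_m = 5.6650.
Total external benefit = ∫₀^{Q_m} (15.66 + 0.67Q) dQ = 15.66×5.6650 + ½×0.67×5.6650² = 99.4648.

€99.46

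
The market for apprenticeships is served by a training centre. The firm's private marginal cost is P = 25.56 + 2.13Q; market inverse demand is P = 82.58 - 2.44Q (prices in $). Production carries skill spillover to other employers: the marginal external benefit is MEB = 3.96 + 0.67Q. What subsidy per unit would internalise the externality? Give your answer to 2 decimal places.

subsidy = $14.44 per unit

Social marginal cost = private MC − MEB = 21.60 + 1.46Q.
Set SMC = demand: 21.60 + 1.46Q = 82.58 - 2.44Q → Q* = 15.6359.
The Pigouvian subsidy equals MEB at Q*: 3.96 + 0.67×15.6359 = 14.4361.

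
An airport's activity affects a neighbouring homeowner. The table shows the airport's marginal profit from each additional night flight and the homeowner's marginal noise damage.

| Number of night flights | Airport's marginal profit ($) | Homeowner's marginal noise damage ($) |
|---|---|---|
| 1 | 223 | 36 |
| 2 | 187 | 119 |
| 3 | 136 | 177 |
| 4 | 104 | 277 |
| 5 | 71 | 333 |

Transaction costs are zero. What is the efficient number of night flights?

Bargaining reaches the level where marginal profit last exceeds marginal noise damage.
That holds through level 2 (187 ≥ 119) but not at 3 (136 < 177).

2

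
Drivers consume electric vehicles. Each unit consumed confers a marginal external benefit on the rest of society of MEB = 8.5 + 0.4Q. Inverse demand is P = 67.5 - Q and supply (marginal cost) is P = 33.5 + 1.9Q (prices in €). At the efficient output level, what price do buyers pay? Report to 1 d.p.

P = €50.5

Social marginal benefit = demand + MEB = 76.0 - 0.6Q.
Set SMB = MC: 76.0 - 0.6Q = 33.5 + 1.9Q → Q* = 17.0000.
Consumer price on the demand curve at Q*: 67.5 − 1.0×17.0000 = 50.5000.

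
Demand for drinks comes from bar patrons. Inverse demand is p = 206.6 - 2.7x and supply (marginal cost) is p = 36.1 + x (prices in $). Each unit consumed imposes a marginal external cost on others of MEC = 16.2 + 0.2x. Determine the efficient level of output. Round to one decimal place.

Social marginal benefit = demand − MEC = 190.4 - 2.9x.
Set SMB = MC: 190.4 - 2.9x = 36.1 + x → x* = 39.5641.

x* = 39.6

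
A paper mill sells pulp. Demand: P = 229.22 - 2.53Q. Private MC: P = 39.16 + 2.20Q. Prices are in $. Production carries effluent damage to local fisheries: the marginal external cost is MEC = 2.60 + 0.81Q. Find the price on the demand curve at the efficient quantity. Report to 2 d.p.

P = $143.61

Social marginal cost = private MC + MEC = 41.76 + 3.01Q.
Set SMC = demand: 41.76 + 3.01Q = 229.22 - 2.53Q → Q* = 33.8375.
Consumer price on the demand curve at Q*: 229.22 − 2.53×33.8375 = 143.6111.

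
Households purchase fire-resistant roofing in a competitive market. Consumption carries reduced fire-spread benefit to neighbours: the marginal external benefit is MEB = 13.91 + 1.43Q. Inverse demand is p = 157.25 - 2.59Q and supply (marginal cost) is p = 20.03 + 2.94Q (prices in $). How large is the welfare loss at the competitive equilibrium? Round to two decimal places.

Market equilibrium (private): 20.03 + 2.94Q = 157.25 - 2.59Q → Q_m = 24.8137.
Social marginal benefit = demand + MEB = 171.16 - 1.16Q.
Set SMB = MC: 171.16 - 1.16Q = 20.03 + 2.94Q → Q* = 36.8610.
Between Q* and Q_m the wedge SMB − MC runs linearly from 0 to MEB(Q_m), so the loss is a triangle.
DWL = ½ × 12.0473 × 49.3937 = 297.5304.

DWL = $297.53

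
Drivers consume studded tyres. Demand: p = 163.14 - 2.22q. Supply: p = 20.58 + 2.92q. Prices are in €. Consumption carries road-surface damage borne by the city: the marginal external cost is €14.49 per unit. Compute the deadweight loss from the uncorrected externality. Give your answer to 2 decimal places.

Market equilibrium (private): 20.58 + 2.92q = 163.14 - 2.22q → q_m = 27.7354.
Social marginal benefit = demand − MEC = 148.65 - 2.22q.
Set SMB = MC: 148.65 - 2.22q = 20.58 + 2.92q → q* = 24.9163.
Between q* and q_m the wedge MC − SMB runs linearly from 0 to MEC(q_m), so the loss is a triangle.
DWL = ½ × 2.8191 × 14.4900 = 20.4244.

DWL = €20.42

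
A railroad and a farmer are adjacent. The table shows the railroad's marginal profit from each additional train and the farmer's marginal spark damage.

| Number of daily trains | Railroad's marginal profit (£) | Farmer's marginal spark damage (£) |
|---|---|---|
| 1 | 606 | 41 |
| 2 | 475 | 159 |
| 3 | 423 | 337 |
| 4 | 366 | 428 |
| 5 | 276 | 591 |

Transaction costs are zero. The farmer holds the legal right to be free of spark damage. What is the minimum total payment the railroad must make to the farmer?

£537

Efficient level: marginal profit ≥ marginal spark damage through level 3, so k* = 3.
With the farmer holding the right, the railroad must at least compensate total damage at k*: 41 + 159 + 337 = 537.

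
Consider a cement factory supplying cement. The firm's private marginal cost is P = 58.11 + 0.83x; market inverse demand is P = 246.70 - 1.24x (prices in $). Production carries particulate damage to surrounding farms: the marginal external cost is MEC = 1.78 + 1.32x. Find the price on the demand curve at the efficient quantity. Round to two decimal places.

Social marginal cost = private MC + MEC = 59.89 + 2.15x.
Set SMC = demand: 59.89 + 2.15x = 246.70 - 1.24x → x* = 55.1062.
Consumer price on the demand curve at x*: 246.70 − 1.24×55.1062 = 178.3683.

P = $178.37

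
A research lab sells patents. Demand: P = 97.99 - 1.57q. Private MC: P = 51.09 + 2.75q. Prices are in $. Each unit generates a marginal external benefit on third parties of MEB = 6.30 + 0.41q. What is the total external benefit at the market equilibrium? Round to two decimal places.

Market equilibrium (private): 51.09 + 2.75q = 97.99 - 1.57q → q_m = 10.8565.
Total external benefit = ∫₀^{q_m} (6.30 + 0.41q) dq = 6.30×10.8565 + ½×0.41×10.8565² = 92.5580.

$92.56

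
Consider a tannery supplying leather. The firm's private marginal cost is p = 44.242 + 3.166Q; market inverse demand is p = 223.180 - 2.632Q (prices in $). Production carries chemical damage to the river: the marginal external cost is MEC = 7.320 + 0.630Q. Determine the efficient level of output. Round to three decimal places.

Social marginal cost = private MC + MEC = 51.562 + 3.796Q.
Set SMC = demand: 51.562 + 3.796Q = 223.180 - 2.632Q → Q* = 26.6985.

Q* = 26.699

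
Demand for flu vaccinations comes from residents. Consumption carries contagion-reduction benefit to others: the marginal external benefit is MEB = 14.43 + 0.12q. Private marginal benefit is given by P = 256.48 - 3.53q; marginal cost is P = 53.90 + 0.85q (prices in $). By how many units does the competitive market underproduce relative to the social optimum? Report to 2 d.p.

Market equilibrium (private): 53.90 + 0.85q = 256.48 - 3.53q → q_m = 46.2511.
Social marginal benefit = demand + MEB = 270.91 - 3.41q.
Set SMB = MC: 270.91 - 3.41q = 53.90 + 0.85q → q* = 50.9413.
Gap = |46.2511 − 50.9413| = 4.6902.

4.69 units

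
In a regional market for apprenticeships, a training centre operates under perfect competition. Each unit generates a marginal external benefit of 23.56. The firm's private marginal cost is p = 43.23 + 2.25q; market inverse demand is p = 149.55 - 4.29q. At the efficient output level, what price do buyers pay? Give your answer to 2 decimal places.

Social marginal cost = private MC − MEB = 19.67 + 2.25q.
Set SMC = demand: 19.67 + 2.25q = 149.55 - 4.29q → q* = 19.8593.
Consumer price on the demand curve at q*: 149.55 − 4.29×19.8593 = 64.3536.

P = 64.35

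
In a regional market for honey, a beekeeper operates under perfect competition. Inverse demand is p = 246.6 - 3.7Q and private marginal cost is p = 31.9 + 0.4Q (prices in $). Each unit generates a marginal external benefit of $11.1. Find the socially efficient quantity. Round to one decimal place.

Social marginal cost = private MC − MEB = 20.8 + 0.4Q.
Set SMC = demand: 20.8 + 0.4Q = 246.6 - 3.7Q → Q* = 55.0732.

Q* = 55.1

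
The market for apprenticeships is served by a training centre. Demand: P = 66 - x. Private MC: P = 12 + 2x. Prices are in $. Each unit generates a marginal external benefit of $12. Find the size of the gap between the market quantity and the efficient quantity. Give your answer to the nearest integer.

Market equilibrium (private): 12 + 2x = 66 - x → x_m = 18.0000.
Social marginal cost = private MC − MEB = 0 + 2x.
Set SMC = demand: 0 + 2x = 66 - x → x* = 22.0000.
Gap = |18.0000 − 22.0000| = 4.0000.

4 units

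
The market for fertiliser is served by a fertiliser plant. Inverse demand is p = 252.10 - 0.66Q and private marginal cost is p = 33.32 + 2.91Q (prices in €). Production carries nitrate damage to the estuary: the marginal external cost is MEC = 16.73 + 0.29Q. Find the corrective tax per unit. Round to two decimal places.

Social marginal cost = private MC + MEC = 50.05 + 3.20Q.
Set SMC = demand: 50.05 + 3.20Q = 252.10 - 0.66Q → Q* = 52.3446.
The Pigouvian tax equals MEC at Q*: 16.73 + 0.29×52.3446 = 31.9099.

tax = €31.91 per unit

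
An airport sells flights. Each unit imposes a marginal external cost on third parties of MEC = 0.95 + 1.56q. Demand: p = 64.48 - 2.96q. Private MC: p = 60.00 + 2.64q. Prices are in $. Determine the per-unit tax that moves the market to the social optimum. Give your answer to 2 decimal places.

Social marginal cost = private MC + MEC = 60.95 + 4.20q.
Set SMC = demand: 60.95 + 4.20q = 64.48 - 2.96q → q* = 0.4930.
The Pigouvian tax equals MEC at q*: 0.95 + 1.56×0.4930 = 1.7191.

tax = $1.72 per unit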